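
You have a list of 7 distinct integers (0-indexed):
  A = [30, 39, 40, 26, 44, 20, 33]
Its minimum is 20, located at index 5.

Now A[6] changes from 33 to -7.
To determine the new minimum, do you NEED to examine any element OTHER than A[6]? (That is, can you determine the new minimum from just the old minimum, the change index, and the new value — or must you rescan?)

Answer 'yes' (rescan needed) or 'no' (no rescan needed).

Answer: no

Derivation:
Old min = 20 at index 5
Change at index 6: 33 -> -7
Index 6 was NOT the min. New min = min(20, -7). No rescan of other elements needed.
Needs rescan: no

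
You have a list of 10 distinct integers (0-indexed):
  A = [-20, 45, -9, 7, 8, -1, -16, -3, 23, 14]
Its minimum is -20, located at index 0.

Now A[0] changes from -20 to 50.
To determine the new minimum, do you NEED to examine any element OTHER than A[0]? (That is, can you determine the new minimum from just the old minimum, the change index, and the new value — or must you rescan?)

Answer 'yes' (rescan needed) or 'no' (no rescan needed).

Old min = -20 at index 0
Change at index 0: -20 -> 50
Index 0 WAS the min and new value 50 > old min -20. Must rescan other elements to find the new min.
Needs rescan: yes

Answer: yes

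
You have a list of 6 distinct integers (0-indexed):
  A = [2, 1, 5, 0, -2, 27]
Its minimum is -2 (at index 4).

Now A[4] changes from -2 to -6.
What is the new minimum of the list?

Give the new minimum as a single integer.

Old min = -2 (at index 4)
Change: A[4] -2 -> -6
Changed element WAS the min. Need to check: is -6 still <= all others?
  Min of remaining elements: 0
  New min = min(-6, 0) = -6

Answer: -6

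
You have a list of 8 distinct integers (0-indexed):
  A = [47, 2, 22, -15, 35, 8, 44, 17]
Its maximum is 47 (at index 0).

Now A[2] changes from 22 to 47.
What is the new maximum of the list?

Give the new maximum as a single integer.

Old max = 47 (at index 0)
Change: A[2] 22 -> 47
Changed element was NOT the old max.
  New max = max(old_max, new_val) = max(47, 47) = 47

Answer: 47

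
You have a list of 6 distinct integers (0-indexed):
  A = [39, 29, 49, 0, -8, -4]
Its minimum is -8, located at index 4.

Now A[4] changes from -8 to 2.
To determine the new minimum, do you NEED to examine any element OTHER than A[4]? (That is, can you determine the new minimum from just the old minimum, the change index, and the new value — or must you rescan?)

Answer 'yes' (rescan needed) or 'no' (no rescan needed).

Answer: yes

Derivation:
Old min = -8 at index 4
Change at index 4: -8 -> 2
Index 4 WAS the min and new value 2 > old min -8. Must rescan other elements to find the new min.
Needs rescan: yes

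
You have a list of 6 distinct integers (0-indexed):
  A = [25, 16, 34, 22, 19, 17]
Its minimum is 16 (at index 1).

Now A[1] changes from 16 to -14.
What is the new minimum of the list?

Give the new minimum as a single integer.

Old min = 16 (at index 1)
Change: A[1] 16 -> -14
Changed element WAS the min. Need to check: is -14 still <= all others?
  Min of remaining elements: 17
  New min = min(-14, 17) = -14

Answer: -14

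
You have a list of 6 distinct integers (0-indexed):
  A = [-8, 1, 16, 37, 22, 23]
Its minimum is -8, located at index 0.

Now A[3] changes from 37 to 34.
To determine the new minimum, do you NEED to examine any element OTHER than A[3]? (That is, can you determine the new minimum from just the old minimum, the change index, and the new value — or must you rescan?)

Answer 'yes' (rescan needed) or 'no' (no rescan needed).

Answer: no

Derivation:
Old min = -8 at index 0
Change at index 3: 37 -> 34
Index 3 was NOT the min. New min = min(-8, 34). No rescan of other elements needed.
Needs rescan: no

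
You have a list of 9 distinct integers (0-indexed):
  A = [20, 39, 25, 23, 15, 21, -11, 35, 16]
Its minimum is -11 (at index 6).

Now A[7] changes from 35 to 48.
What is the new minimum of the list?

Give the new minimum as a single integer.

Old min = -11 (at index 6)
Change: A[7] 35 -> 48
Changed element was NOT the old min.
  New min = min(old_min, new_val) = min(-11, 48) = -11

Answer: -11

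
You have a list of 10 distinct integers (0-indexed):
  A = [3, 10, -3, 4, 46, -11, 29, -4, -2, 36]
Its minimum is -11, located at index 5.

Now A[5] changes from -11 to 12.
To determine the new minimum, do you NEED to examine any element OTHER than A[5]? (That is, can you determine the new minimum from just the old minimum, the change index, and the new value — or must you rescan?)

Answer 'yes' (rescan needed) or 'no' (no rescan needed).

Old min = -11 at index 5
Change at index 5: -11 -> 12
Index 5 WAS the min and new value 12 > old min -11. Must rescan other elements to find the new min.
Needs rescan: yes

Answer: yes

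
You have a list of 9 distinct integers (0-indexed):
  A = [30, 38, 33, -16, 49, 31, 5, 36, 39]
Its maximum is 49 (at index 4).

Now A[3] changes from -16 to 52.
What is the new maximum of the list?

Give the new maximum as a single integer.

Old max = 49 (at index 4)
Change: A[3] -16 -> 52
Changed element was NOT the old max.
  New max = max(old_max, new_val) = max(49, 52) = 52

Answer: 52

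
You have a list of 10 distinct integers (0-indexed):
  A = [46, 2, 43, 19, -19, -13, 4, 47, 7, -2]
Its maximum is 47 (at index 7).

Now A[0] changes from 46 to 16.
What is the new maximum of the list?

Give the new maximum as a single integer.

Old max = 47 (at index 7)
Change: A[0] 46 -> 16
Changed element was NOT the old max.
  New max = max(old_max, new_val) = max(47, 16) = 47

Answer: 47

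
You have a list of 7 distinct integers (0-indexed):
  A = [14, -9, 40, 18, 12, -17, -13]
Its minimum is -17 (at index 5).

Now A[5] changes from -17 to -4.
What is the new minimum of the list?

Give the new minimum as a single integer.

Old min = -17 (at index 5)
Change: A[5] -17 -> -4
Changed element WAS the min. Need to check: is -4 still <= all others?
  Min of remaining elements: -13
  New min = min(-4, -13) = -13

Answer: -13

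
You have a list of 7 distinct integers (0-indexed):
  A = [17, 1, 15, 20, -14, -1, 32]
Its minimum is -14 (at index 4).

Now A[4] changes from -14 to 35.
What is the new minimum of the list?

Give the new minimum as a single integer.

Answer: -1

Derivation:
Old min = -14 (at index 4)
Change: A[4] -14 -> 35
Changed element WAS the min. Need to check: is 35 still <= all others?
  Min of remaining elements: -1
  New min = min(35, -1) = -1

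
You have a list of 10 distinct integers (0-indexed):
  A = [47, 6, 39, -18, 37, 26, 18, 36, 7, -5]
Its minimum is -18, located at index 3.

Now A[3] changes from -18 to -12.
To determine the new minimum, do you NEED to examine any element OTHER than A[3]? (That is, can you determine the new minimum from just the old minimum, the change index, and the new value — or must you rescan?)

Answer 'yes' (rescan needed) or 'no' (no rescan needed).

Answer: yes

Derivation:
Old min = -18 at index 3
Change at index 3: -18 -> -12
Index 3 WAS the min and new value -12 > old min -18. Must rescan other elements to find the new min.
Needs rescan: yes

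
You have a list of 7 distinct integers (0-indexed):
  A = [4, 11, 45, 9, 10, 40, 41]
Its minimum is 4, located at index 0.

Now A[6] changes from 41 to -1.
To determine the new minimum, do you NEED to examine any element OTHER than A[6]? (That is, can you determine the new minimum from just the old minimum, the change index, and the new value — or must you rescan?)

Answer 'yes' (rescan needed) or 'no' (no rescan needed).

Old min = 4 at index 0
Change at index 6: 41 -> -1
Index 6 was NOT the min. New min = min(4, -1). No rescan of other elements needed.
Needs rescan: no

Answer: no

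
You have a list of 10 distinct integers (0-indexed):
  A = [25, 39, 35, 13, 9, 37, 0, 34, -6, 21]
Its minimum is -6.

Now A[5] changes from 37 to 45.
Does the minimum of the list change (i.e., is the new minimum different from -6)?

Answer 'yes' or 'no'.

Old min = -6
Change: A[5] 37 -> 45
Changed element was NOT the min; min changes only if 45 < -6.
New min = -6; changed? no

Answer: no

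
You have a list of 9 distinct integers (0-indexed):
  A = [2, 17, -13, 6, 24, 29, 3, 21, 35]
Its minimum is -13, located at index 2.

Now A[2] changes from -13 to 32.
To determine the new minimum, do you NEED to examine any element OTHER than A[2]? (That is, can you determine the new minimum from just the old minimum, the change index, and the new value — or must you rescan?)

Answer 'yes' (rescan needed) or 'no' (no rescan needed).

Old min = -13 at index 2
Change at index 2: -13 -> 32
Index 2 WAS the min and new value 32 > old min -13. Must rescan other elements to find the new min.
Needs rescan: yes

Answer: yes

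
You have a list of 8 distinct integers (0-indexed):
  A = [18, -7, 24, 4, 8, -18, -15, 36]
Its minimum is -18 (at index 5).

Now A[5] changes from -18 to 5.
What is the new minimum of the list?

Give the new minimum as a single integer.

Answer: -15

Derivation:
Old min = -18 (at index 5)
Change: A[5] -18 -> 5
Changed element WAS the min. Need to check: is 5 still <= all others?
  Min of remaining elements: -15
  New min = min(5, -15) = -15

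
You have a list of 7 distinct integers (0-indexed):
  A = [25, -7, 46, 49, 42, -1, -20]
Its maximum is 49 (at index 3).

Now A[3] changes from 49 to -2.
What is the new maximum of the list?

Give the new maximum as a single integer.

Old max = 49 (at index 3)
Change: A[3] 49 -> -2
Changed element WAS the max -> may need rescan.
  Max of remaining elements: 46
  New max = max(-2, 46) = 46

Answer: 46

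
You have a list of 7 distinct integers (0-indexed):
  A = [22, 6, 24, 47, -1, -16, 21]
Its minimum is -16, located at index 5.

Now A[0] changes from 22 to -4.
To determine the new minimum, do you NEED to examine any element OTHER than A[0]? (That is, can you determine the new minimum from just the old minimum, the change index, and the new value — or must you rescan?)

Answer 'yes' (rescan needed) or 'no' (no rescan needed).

Answer: no

Derivation:
Old min = -16 at index 5
Change at index 0: 22 -> -4
Index 0 was NOT the min. New min = min(-16, -4). No rescan of other elements needed.
Needs rescan: no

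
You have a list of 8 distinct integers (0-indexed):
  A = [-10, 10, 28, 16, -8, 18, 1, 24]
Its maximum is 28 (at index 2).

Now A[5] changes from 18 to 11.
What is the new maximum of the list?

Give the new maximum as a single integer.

Old max = 28 (at index 2)
Change: A[5] 18 -> 11
Changed element was NOT the old max.
  New max = max(old_max, new_val) = max(28, 11) = 28

Answer: 28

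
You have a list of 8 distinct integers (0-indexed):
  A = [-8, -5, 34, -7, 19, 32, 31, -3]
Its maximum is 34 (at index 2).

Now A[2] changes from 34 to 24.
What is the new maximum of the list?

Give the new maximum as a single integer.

Old max = 34 (at index 2)
Change: A[2] 34 -> 24
Changed element WAS the max -> may need rescan.
  Max of remaining elements: 32
  New max = max(24, 32) = 32

Answer: 32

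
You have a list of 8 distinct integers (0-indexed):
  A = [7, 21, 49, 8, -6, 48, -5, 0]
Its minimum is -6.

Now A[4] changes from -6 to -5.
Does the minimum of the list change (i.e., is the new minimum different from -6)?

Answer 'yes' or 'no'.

Answer: yes

Derivation:
Old min = -6
Change: A[4] -6 -> -5
Changed element was the min; new min must be rechecked.
New min = -5; changed? yes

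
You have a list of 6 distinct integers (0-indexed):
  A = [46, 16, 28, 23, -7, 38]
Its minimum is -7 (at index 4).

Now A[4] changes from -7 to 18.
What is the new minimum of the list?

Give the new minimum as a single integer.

Old min = -7 (at index 4)
Change: A[4] -7 -> 18
Changed element WAS the min. Need to check: is 18 still <= all others?
  Min of remaining elements: 16
  New min = min(18, 16) = 16

Answer: 16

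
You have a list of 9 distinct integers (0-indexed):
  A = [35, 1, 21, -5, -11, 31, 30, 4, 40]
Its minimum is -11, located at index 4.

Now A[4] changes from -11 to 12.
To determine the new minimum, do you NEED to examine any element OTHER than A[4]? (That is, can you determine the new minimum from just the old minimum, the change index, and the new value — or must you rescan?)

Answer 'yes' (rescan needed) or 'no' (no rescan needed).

Answer: yes

Derivation:
Old min = -11 at index 4
Change at index 4: -11 -> 12
Index 4 WAS the min and new value 12 > old min -11. Must rescan other elements to find the new min.
Needs rescan: yes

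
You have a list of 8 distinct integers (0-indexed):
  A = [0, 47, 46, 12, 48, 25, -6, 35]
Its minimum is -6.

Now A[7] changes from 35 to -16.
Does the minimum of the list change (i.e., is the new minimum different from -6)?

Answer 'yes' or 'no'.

Answer: yes

Derivation:
Old min = -6
Change: A[7] 35 -> -16
Changed element was NOT the min; min changes only if -16 < -6.
New min = -16; changed? yes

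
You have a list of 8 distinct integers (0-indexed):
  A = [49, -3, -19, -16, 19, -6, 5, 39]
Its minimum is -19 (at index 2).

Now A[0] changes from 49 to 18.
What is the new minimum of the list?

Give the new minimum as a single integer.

Old min = -19 (at index 2)
Change: A[0] 49 -> 18
Changed element was NOT the old min.
  New min = min(old_min, new_val) = min(-19, 18) = -19

Answer: -19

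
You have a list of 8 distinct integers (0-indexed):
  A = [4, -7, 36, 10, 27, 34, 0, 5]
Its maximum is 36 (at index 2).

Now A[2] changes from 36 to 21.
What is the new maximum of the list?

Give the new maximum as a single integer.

Old max = 36 (at index 2)
Change: A[2] 36 -> 21
Changed element WAS the max -> may need rescan.
  Max of remaining elements: 34
  New max = max(21, 34) = 34

Answer: 34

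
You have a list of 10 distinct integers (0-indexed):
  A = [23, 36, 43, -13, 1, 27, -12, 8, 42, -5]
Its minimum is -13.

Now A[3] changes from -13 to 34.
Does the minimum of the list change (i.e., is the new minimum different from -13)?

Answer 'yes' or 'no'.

Answer: yes

Derivation:
Old min = -13
Change: A[3] -13 -> 34
Changed element was the min; new min must be rechecked.
New min = -12; changed? yes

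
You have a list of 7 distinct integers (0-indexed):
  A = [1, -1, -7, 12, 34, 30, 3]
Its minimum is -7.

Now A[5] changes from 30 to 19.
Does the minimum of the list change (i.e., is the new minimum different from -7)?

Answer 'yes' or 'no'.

Answer: no

Derivation:
Old min = -7
Change: A[5] 30 -> 19
Changed element was NOT the min; min changes only if 19 < -7.
New min = -7; changed? no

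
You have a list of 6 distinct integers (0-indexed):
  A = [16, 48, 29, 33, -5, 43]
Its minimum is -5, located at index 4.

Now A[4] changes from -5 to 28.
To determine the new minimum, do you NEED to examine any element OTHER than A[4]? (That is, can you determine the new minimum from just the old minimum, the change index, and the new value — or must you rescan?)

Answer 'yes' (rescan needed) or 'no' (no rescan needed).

Answer: yes

Derivation:
Old min = -5 at index 4
Change at index 4: -5 -> 28
Index 4 WAS the min and new value 28 > old min -5. Must rescan other elements to find the new min.
Needs rescan: yes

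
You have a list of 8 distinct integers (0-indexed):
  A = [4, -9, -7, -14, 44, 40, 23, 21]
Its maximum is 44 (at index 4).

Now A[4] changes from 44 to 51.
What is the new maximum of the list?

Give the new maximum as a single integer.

Answer: 51

Derivation:
Old max = 44 (at index 4)
Change: A[4] 44 -> 51
Changed element WAS the max -> may need rescan.
  Max of remaining elements: 40
  New max = max(51, 40) = 51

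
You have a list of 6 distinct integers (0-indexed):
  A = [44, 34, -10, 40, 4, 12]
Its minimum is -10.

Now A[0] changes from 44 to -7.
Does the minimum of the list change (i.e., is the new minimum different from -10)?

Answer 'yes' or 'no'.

Old min = -10
Change: A[0] 44 -> -7
Changed element was NOT the min; min changes only if -7 < -10.
New min = -10; changed? no

Answer: no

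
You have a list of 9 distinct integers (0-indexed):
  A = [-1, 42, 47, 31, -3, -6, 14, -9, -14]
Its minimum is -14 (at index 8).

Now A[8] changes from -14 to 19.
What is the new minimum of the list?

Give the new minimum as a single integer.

Answer: -9

Derivation:
Old min = -14 (at index 8)
Change: A[8] -14 -> 19
Changed element WAS the min. Need to check: is 19 still <= all others?
  Min of remaining elements: -9
  New min = min(19, -9) = -9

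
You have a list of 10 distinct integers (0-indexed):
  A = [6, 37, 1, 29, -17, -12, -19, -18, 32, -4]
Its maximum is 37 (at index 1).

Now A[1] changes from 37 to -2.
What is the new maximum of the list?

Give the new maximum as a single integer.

Answer: 32

Derivation:
Old max = 37 (at index 1)
Change: A[1] 37 -> -2
Changed element WAS the max -> may need rescan.
  Max of remaining elements: 32
  New max = max(-2, 32) = 32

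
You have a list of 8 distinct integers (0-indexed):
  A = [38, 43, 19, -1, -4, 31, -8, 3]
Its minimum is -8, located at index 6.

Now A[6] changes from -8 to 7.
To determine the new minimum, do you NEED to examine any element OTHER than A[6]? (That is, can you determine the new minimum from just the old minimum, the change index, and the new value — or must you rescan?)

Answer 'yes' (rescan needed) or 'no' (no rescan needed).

Old min = -8 at index 6
Change at index 6: -8 -> 7
Index 6 WAS the min and new value 7 > old min -8. Must rescan other elements to find the new min.
Needs rescan: yes

Answer: yes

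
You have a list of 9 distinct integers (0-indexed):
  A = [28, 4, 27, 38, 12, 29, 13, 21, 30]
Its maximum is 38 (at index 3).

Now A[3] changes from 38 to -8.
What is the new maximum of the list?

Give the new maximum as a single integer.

Old max = 38 (at index 3)
Change: A[3] 38 -> -8
Changed element WAS the max -> may need rescan.
  Max of remaining elements: 30
  New max = max(-8, 30) = 30

Answer: 30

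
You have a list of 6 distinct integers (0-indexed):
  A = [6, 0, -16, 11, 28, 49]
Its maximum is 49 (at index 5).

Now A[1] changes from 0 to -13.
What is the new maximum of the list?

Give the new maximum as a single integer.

Answer: 49

Derivation:
Old max = 49 (at index 5)
Change: A[1] 0 -> -13
Changed element was NOT the old max.
  New max = max(old_max, new_val) = max(49, -13) = 49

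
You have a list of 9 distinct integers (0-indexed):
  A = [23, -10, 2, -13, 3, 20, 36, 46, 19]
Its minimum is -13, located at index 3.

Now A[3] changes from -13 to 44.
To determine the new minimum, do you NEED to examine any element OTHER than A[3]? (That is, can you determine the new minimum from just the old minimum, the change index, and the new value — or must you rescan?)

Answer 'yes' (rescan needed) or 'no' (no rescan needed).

Old min = -13 at index 3
Change at index 3: -13 -> 44
Index 3 WAS the min and new value 44 > old min -13. Must rescan other elements to find the new min.
Needs rescan: yes

Answer: yes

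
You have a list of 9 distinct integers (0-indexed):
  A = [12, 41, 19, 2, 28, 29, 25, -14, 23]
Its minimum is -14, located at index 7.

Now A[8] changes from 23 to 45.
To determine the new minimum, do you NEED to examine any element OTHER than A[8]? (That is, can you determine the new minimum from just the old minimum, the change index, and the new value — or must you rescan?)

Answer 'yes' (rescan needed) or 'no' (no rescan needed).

Old min = -14 at index 7
Change at index 8: 23 -> 45
Index 8 was NOT the min. New min = min(-14, 45). No rescan of other elements needed.
Needs rescan: no

Answer: no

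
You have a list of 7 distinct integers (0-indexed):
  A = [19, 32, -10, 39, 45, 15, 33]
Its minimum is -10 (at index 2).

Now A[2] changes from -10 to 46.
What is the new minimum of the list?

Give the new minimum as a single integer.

Answer: 15

Derivation:
Old min = -10 (at index 2)
Change: A[2] -10 -> 46
Changed element WAS the min. Need to check: is 46 still <= all others?
  Min of remaining elements: 15
  New min = min(46, 15) = 15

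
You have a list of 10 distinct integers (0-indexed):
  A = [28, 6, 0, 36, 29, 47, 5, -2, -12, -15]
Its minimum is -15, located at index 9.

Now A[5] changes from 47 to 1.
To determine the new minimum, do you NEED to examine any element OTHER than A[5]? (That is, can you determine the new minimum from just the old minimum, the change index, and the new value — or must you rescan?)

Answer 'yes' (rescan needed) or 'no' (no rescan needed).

Answer: no

Derivation:
Old min = -15 at index 9
Change at index 5: 47 -> 1
Index 5 was NOT the min. New min = min(-15, 1). No rescan of other elements needed.
Needs rescan: no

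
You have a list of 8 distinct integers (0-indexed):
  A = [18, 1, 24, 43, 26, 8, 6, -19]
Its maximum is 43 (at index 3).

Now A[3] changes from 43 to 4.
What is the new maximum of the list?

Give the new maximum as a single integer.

Answer: 26

Derivation:
Old max = 43 (at index 3)
Change: A[3] 43 -> 4
Changed element WAS the max -> may need rescan.
  Max of remaining elements: 26
  New max = max(4, 26) = 26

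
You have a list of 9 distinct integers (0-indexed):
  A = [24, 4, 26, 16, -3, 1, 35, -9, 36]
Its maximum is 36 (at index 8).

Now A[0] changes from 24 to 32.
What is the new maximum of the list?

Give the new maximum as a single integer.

Answer: 36

Derivation:
Old max = 36 (at index 8)
Change: A[0] 24 -> 32
Changed element was NOT the old max.
  New max = max(old_max, new_val) = max(36, 32) = 36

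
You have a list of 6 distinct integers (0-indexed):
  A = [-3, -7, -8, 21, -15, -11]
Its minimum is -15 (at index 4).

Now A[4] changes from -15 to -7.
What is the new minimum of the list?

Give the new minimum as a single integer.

Old min = -15 (at index 4)
Change: A[4] -15 -> -7
Changed element WAS the min. Need to check: is -7 still <= all others?
  Min of remaining elements: -11
  New min = min(-7, -11) = -11

Answer: -11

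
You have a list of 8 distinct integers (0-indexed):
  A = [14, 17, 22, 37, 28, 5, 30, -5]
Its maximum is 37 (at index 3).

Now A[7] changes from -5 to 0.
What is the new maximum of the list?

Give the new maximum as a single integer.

Answer: 37

Derivation:
Old max = 37 (at index 3)
Change: A[7] -5 -> 0
Changed element was NOT the old max.
  New max = max(old_max, new_val) = max(37, 0) = 37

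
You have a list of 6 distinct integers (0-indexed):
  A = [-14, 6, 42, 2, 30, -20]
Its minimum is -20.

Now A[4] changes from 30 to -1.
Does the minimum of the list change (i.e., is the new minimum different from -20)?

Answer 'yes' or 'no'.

Answer: no

Derivation:
Old min = -20
Change: A[4] 30 -> -1
Changed element was NOT the min; min changes only if -1 < -20.
New min = -20; changed? no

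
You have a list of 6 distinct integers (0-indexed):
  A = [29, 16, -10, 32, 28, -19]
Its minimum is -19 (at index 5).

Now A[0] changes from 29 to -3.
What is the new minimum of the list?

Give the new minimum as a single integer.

Answer: -19

Derivation:
Old min = -19 (at index 5)
Change: A[0] 29 -> -3
Changed element was NOT the old min.
  New min = min(old_min, new_val) = min(-19, -3) = -19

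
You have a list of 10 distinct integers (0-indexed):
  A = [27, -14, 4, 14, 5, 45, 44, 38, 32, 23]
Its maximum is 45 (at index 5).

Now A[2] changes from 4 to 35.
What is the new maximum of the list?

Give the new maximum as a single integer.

Old max = 45 (at index 5)
Change: A[2] 4 -> 35
Changed element was NOT the old max.
  New max = max(old_max, new_val) = max(45, 35) = 45

Answer: 45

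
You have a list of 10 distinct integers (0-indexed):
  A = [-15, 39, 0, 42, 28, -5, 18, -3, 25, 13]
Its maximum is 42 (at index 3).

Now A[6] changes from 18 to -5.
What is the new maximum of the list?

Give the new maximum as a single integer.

Answer: 42

Derivation:
Old max = 42 (at index 3)
Change: A[6] 18 -> -5
Changed element was NOT the old max.
  New max = max(old_max, new_val) = max(42, -5) = 42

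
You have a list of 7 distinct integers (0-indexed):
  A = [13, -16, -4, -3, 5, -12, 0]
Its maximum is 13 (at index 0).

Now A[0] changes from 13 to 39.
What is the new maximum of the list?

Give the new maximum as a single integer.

Answer: 39

Derivation:
Old max = 13 (at index 0)
Change: A[0] 13 -> 39
Changed element WAS the max -> may need rescan.
  Max of remaining elements: 5
  New max = max(39, 5) = 39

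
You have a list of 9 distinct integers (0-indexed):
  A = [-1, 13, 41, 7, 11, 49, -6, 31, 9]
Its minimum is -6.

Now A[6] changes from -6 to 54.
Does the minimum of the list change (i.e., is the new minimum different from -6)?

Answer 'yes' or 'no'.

Old min = -6
Change: A[6] -6 -> 54
Changed element was the min; new min must be rechecked.
New min = -1; changed? yes

Answer: yes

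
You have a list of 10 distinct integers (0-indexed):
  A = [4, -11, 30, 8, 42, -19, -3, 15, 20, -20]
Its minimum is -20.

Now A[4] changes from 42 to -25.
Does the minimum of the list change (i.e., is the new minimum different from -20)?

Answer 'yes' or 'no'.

Answer: yes

Derivation:
Old min = -20
Change: A[4] 42 -> -25
Changed element was NOT the min; min changes only if -25 < -20.
New min = -25; changed? yes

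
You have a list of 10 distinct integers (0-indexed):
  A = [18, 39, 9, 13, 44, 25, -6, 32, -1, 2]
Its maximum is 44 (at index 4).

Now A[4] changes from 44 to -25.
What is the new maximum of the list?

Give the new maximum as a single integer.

Old max = 44 (at index 4)
Change: A[4] 44 -> -25
Changed element WAS the max -> may need rescan.
  Max of remaining elements: 39
  New max = max(-25, 39) = 39

Answer: 39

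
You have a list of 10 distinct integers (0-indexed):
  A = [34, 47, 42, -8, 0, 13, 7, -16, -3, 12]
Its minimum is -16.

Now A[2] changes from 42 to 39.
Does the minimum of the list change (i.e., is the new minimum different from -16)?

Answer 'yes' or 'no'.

Answer: no

Derivation:
Old min = -16
Change: A[2] 42 -> 39
Changed element was NOT the min; min changes only if 39 < -16.
New min = -16; changed? no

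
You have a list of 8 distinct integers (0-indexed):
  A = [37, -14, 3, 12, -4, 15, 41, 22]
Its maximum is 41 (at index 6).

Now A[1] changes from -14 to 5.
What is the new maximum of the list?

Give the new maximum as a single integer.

Old max = 41 (at index 6)
Change: A[1] -14 -> 5
Changed element was NOT the old max.
  New max = max(old_max, new_val) = max(41, 5) = 41

Answer: 41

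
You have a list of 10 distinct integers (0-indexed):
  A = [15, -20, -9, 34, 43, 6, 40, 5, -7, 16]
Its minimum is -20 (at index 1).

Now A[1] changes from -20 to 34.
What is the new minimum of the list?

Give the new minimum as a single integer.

Answer: -9

Derivation:
Old min = -20 (at index 1)
Change: A[1] -20 -> 34
Changed element WAS the min. Need to check: is 34 still <= all others?
  Min of remaining elements: -9
  New min = min(34, -9) = -9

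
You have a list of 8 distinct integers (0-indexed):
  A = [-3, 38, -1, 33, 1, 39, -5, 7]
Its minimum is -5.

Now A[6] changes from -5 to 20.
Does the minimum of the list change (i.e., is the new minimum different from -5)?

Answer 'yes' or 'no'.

Answer: yes

Derivation:
Old min = -5
Change: A[6] -5 -> 20
Changed element was the min; new min must be rechecked.
New min = -3; changed? yes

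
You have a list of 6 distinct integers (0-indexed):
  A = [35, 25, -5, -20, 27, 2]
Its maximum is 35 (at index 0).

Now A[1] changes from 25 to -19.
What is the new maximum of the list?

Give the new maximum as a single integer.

Answer: 35

Derivation:
Old max = 35 (at index 0)
Change: A[1] 25 -> -19
Changed element was NOT the old max.
  New max = max(old_max, new_val) = max(35, -19) = 35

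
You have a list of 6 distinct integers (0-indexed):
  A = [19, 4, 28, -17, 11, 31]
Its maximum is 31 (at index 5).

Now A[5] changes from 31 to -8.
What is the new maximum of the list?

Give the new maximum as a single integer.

Answer: 28

Derivation:
Old max = 31 (at index 5)
Change: A[5] 31 -> -8
Changed element WAS the max -> may need rescan.
  Max of remaining elements: 28
  New max = max(-8, 28) = 28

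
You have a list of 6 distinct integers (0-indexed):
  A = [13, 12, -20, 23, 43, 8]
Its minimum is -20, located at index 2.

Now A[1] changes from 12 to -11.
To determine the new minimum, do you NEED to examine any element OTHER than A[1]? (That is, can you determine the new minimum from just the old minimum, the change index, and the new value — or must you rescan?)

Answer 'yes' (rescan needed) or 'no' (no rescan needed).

Answer: no

Derivation:
Old min = -20 at index 2
Change at index 1: 12 -> -11
Index 1 was NOT the min. New min = min(-20, -11). No rescan of other elements needed.
Needs rescan: no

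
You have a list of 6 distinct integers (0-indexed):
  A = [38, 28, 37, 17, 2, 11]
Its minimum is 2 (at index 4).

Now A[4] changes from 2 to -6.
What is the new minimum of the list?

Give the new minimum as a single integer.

Answer: -6

Derivation:
Old min = 2 (at index 4)
Change: A[4] 2 -> -6
Changed element WAS the min. Need to check: is -6 still <= all others?
  Min of remaining elements: 11
  New min = min(-6, 11) = -6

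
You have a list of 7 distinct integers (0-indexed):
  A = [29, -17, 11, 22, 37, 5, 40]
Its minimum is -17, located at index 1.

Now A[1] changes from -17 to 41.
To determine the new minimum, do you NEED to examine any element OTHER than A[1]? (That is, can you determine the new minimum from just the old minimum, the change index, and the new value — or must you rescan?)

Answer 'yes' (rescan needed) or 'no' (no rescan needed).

Answer: yes

Derivation:
Old min = -17 at index 1
Change at index 1: -17 -> 41
Index 1 WAS the min and new value 41 > old min -17. Must rescan other elements to find the new min.
Needs rescan: yes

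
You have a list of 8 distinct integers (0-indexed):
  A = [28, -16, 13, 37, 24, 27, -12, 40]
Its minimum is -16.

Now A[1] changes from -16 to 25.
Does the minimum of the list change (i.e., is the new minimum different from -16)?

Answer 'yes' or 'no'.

Old min = -16
Change: A[1] -16 -> 25
Changed element was the min; new min must be rechecked.
New min = -12; changed? yes

Answer: yes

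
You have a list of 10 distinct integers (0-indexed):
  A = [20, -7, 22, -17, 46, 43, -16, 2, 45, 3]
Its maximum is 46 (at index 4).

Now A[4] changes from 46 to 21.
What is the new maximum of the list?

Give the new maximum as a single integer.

Old max = 46 (at index 4)
Change: A[4] 46 -> 21
Changed element WAS the max -> may need rescan.
  Max of remaining elements: 45
  New max = max(21, 45) = 45

Answer: 45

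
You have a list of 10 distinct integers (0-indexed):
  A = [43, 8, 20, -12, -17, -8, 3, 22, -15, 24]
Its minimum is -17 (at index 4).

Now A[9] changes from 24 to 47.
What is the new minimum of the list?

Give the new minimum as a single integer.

Answer: -17

Derivation:
Old min = -17 (at index 4)
Change: A[9] 24 -> 47
Changed element was NOT the old min.
  New min = min(old_min, new_val) = min(-17, 47) = -17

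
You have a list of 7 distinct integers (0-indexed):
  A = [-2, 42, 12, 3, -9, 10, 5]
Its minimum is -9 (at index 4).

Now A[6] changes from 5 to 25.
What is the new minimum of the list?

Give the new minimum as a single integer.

Answer: -9

Derivation:
Old min = -9 (at index 4)
Change: A[6] 5 -> 25
Changed element was NOT the old min.
  New min = min(old_min, new_val) = min(-9, 25) = -9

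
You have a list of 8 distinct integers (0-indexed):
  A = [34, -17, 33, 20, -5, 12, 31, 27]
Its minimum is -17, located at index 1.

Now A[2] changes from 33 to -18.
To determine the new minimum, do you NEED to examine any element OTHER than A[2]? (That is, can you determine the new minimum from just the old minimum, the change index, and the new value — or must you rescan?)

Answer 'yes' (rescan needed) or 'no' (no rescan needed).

Old min = -17 at index 1
Change at index 2: 33 -> -18
Index 2 was NOT the min. New min = min(-17, -18). No rescan of other elements needed.
Needs rescan: no

Answer: no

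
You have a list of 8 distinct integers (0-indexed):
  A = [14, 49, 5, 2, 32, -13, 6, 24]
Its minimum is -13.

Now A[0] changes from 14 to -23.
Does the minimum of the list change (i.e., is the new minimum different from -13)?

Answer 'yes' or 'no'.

Answer: yes

Derivation:
Old min = -13
Change: A[0] 14 -> -23
Changed element was NOT the min; min changes only if -23 < -13.
New min = -23; changed? yes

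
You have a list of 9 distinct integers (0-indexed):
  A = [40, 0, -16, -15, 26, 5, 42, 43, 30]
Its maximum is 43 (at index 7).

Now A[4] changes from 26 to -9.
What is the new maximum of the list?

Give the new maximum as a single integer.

Old max = 43 (at index 7)
Change: A[4] 26 -> -9
Changed element was NOT the old max.
  New max = max(old_max, new_val) = max(43, -9) = 43

Answer: 43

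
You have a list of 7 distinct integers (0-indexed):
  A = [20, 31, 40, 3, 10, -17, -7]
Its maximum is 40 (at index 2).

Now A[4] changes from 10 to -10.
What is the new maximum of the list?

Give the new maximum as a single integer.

Answer: 40

Derivation:
Old max = 40 (at index 2)
Change: A[4] 10 -> -10
Changed element was NOT the old max.
  New max = max(old_max, new_val) = max(40, -10) = 40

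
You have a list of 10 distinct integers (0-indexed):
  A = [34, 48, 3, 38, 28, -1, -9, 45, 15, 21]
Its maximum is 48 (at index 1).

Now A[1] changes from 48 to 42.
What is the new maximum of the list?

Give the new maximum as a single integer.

Answer: 45

Derivation:
Old max = 48 (at index 1)
Change: A[1] 48 -> 42
Changed element WAS the max -> may need rescan.
  Max of remaining elements: 45
  New max = max(42, 45) = 45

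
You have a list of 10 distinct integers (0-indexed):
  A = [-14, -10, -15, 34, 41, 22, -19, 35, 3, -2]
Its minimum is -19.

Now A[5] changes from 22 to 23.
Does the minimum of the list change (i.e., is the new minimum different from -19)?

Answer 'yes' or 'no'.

Old min = -19
Change: A[5] 22 -> 23
Changed element was NOT the min; min changes only if 23 < -19.
New min = -19; changed? no

Answer: no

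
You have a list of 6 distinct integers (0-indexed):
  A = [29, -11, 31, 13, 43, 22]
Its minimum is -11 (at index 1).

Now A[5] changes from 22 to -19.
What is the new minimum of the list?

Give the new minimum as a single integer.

Answer: -19

Derivation:
Old min = -11 (at index 1)
Change: A[5] 22 -> -19
Changed element was NOT the old min.
  New min = min(old_min, new_val) = min(-11, -19) = -19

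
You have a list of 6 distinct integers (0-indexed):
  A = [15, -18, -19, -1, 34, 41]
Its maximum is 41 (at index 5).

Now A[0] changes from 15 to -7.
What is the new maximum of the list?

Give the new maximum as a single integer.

Answer: 41

Derivation:
Old max = 41 (at index 5)
Change: A[0] 15 -> -7
Changed element was NOT the old max.
  New max = max(old_max, new_val) = max(41, -7) = 41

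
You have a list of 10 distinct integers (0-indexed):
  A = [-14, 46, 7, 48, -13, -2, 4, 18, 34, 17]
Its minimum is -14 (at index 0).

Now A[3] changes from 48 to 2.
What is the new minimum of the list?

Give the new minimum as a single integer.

Answer: -14

Derivation:
Old min = -14 (at index 0)
Change: A[3] 48 -> 2
Changed element was NOT the old min.
  New min = min(old_min, new_val) = min(-14, 2) = -14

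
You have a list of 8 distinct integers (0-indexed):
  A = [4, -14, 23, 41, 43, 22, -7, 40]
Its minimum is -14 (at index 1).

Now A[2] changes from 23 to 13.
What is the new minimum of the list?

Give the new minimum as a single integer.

Answer: -14

Derivation:
Old min = -14 (at index 1)
Change: A[2] 23 -> 13
Changed element was NOT the old min.
  New min = min(old_min, new_val) = min(-14, 13) = -14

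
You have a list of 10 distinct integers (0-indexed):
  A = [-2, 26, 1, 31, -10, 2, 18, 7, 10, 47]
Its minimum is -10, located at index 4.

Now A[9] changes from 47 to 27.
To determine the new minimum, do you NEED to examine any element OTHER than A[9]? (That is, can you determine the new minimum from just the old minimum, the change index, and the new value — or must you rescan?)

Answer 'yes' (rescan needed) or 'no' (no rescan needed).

Answer: no

Derivation:
Old min = -10 at index 4
Change at index 9: 47 -> 27
Index 9 was NOT the min. New min = min(-10, 27). No rescan of other elements needed.
Needs rescan: no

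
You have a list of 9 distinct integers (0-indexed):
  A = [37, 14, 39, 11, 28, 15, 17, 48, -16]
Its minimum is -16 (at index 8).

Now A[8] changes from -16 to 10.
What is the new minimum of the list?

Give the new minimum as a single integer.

Old min = -16 (at index 8)
Change: A[8] -16 -> 10
Changed element WAS the min. Need to check: is 10 still <= all others?
  Min of remaining elements: 11
  New min = min(10, 11) = 10

Answer: 10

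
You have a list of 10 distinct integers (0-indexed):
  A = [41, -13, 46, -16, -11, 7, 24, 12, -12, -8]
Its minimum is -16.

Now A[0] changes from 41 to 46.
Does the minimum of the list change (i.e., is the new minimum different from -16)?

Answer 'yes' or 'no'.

Answer: no

Derivation:
Old min = -16
Change: A[0] 41 -> 46
Changed element was NOT the min; min changes only if 46 < -16.
New min = -16; changed? no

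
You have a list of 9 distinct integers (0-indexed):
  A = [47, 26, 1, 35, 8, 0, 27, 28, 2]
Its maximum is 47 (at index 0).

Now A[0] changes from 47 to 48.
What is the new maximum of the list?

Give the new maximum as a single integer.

Answer: 48

Derivation:
Old max = 47 (at index 0)
Change: A[0] 47 -> 48
Changed element WAS the max -> may need rescan.
  Max of remaining elements: 35
  New max = max(48, 35) = 48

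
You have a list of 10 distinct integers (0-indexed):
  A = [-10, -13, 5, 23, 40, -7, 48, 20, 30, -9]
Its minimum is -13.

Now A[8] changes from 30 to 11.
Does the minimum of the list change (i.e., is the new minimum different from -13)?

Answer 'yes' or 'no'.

Old min = -13
Change: A[8] 30 -> 11
Changed element was NOT the min; min changes only if 11 < -13.
New min = -13; changed? no

Answer: no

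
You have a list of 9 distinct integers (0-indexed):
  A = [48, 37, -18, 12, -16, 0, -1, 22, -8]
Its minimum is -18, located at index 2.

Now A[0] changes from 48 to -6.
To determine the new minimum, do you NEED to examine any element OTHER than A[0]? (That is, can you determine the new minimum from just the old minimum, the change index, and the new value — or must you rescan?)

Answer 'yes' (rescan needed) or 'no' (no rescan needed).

Answer: no

Derivation:
Old min = -18 at index 2
Change at index 0: 48 -> -6
Index 0 was NOT the min. New min = min(-18, -6). No rescan of other elements needed.
Needs rescan: no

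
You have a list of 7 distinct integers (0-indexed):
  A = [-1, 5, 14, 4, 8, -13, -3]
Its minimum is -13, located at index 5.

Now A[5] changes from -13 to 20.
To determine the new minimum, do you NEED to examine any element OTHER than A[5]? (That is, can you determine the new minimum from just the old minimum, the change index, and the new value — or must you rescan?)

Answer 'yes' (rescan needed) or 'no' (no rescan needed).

Answer: yes

Derivation:
Old min = -13 at index 5
Change at index 5: -13 -> 20
Index 5 WAS the min and new value 20 > old min -13. Must rescan other elements to find the new min.
Needs rescan: yes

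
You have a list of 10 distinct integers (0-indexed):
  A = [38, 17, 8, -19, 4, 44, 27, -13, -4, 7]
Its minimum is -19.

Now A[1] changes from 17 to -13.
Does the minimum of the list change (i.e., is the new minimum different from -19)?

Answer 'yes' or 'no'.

Answer: no

Derivation:
Old min = -19
Change: A[1] 17 -> -13
Changed element was NOT the min; min changes only if -13 < -19.
New min = -19; changed? no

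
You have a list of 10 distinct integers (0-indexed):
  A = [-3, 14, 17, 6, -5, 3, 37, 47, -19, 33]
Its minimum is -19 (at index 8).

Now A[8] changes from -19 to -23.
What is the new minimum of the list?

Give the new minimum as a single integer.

Answer: -23

Derivation:
Old min = -19 (at index 8)
Change: A[8] -19 -> -23
Changed element WAS the min. Need to check: is -23 still <= all others?
  Min of remaining elements: -5
  New min = min(-23, -5) = -23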